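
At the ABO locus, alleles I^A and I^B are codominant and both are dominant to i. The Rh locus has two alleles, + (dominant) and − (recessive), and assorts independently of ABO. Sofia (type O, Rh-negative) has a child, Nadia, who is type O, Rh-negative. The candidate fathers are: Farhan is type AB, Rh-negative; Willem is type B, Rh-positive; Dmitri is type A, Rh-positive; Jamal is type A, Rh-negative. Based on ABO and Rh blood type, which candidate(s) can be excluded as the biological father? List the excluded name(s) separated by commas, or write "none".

Farhan

A candidate is excluded only if no genotype consistent with his phenotype could produce a type O, Rh-negative child with a type O, Rh-negative mother.
Farhan (type AB, Rh-): no genotype consistent with that phenotype can produce a type-O Rh- child with a type-O mother.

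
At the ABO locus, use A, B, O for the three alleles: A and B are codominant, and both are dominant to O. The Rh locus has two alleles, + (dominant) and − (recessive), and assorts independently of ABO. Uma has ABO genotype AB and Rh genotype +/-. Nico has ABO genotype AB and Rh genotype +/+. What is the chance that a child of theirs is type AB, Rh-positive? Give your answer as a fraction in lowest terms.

ABO cross AB × AB → offspring phenotypes: 1/4 A, 1/4 B, 1/2 AB.
Rh cross +/- × +/+ → 1 Rh+.
Independent loci: P(type AB, Rh-positive) = 1/2 × 1 = 1/2.

1/2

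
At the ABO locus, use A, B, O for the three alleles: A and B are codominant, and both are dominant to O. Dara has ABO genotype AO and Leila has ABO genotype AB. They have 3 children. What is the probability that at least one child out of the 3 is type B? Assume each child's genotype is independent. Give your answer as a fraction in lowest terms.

37/64

ABO cross AO × AB → 1/2 A, 1/4 B, 1/4 AB.
So P(type B) = 1/4 per child.
P(none) = (3/4)^3 = 27/64; P(at least one) = 1 − 27/64 = 37/64.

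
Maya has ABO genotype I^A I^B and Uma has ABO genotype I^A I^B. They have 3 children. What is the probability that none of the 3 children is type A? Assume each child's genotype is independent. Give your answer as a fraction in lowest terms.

ABO cross I^A I^B × I^A I^B → 1/4 A, 1/4 B, 1/2 AB.
So P(type A) = 1/4 per child.
P(not type A) = 3/4 for one child; (3/4)^3 = 27/64.

27/64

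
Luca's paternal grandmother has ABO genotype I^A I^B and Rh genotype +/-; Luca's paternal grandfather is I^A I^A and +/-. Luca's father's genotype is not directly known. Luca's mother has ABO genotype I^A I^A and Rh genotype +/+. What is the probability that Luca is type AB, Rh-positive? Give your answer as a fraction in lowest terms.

1/4

Luca's father's ABO genotype from I^A I^B × I^A I^A: 1/2 I^A I^A, 1/2 I^A I^B.
Crossing each possibility with the mother I^A I^A and summing P(type AB): 1/2·0 + 1/2·1/2 = 1/4.
Similarly for Rh via the father's Rh distribution: P(Rh+) = 1.
Independent loci: 1/4 × 1 = 1/4.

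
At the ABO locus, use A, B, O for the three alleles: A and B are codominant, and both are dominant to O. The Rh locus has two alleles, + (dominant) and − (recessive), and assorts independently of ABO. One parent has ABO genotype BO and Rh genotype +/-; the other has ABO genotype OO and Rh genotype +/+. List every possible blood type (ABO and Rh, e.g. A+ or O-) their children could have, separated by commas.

O+, B+

Gametes from BO × OO give offspring ABO genotypes BO, OO, i.e. phenotypes O, B.
Rh cross +/- × +/+ → phenotypes Rh+.
Combining independently: O+, B+.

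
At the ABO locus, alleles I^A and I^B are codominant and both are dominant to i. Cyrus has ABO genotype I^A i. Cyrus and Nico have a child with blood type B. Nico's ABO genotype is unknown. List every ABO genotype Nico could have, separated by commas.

For each candidate genotype of Nico, check whether crossing it with I^A i can produce every observed child phenotype.
  I^A I^A → possible child types {A} ✗
  I^A I^B → possible child types {A, B, AB} ✓
  I^A i → possible child types {O, A} ✗
  I^B I^B → possible child types {B, AB} ✓
  I^B i → possible child types {O, A, B, AB} ✓
  i i → possible child types {O, A} ✗

I^A I^B, I^B I^B, I^B i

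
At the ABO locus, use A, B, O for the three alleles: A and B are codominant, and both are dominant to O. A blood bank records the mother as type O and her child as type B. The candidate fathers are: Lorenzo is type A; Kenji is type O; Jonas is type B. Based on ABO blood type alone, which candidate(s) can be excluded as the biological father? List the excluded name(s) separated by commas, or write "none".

Lorenzo, Kenji

A candidate is excluded only if no genotype consistent with his phenotype could produce a type B child with a type O mother.
Lorenzo (type A): no genotype consistent with that phenotype can produce a type-B child with a type-O mother.
Kenji (type O): no genotype consistent with that phenotype can produce a type-B child with a type-O mother.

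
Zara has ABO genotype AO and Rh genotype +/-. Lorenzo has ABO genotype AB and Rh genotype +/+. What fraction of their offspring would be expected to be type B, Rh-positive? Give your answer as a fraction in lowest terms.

ABO cross AO × AB → offspring phenotypes: 1/2 A, 1/4 B, 1/4 AB.
Rh cross +/- × +/+ → 1 Rh+.
Independent loci: P(type B, Rh-positive) = 1/4 × 1 = 1/4.

1/4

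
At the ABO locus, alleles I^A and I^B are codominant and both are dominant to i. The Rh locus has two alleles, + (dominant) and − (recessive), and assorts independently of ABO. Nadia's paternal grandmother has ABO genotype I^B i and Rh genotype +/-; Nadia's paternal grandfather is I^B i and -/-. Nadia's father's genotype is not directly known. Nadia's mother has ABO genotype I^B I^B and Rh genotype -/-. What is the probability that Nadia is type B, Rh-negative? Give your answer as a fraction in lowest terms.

Nadia's father's ABO genotype from I^B i × I^B i: 1/4 I^B I^B, 1/2 I^B i, 1/4 i i.
Crossing each possibility with the mother I^B I^B and summing P(type B): 1/4·1 + 1/2·1 + 1/4·1 = 1.
Similarly for Rh via the father's Rh distribution: P(Rh-) = 3/4.
Independent loci: 1 × 3/4 = 3/4.

3/4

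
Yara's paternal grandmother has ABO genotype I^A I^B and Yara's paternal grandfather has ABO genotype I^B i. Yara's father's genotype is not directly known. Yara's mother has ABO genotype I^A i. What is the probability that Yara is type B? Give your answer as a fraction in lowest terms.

1/4

Yara's father's ABO genotype from I^A I^B × I^B i: 1/4 I^A I^B, 1/4 I^A i, 1/4 I^B I^B, 1/4 I^B i.
Crossing each possibility with the mother I^A i and summing P(type B): 1/4·1/4 + 1/4·0 + 1/4·1/2 + 1/4·1/4 = 1/4.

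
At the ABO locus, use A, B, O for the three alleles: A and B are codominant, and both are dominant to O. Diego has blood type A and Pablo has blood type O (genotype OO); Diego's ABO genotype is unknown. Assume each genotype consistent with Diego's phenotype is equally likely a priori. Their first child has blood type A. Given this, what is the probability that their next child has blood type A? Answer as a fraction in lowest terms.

Possible genotypes: Diego ∈ {AA, AO}; Pablo ∈ {OO}.
Weight each parental genotype pair by prior × P(type-A child):
  AA × OO: posterior weight 2/3; P(next child type A) = 1.
  AO × OO: posterior weight 1/3; P(next child type A) = 1/2.
Weighted sum = 5/6.

5/6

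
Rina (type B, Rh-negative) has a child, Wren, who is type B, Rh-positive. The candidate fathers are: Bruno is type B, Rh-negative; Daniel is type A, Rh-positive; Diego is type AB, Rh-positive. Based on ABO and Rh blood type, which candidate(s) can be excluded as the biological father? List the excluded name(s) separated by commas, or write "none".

Bruno

A candidate is excluded only if no genotype consistent with his phenotype could produce a type B, Rh-positive child with a type B, Rh-negative mother.
Bruno (type B, Rh-): no genotype consistent with that phenotype can produce a type-B Rh+ child with a type-B mother.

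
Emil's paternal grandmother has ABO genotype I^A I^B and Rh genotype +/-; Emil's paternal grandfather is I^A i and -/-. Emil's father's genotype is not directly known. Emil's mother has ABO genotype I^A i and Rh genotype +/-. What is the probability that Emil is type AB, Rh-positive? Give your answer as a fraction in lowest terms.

5/64

Emil's father's ABO genotype from I^A I^B × I^A i: 1/4 I^A I^A, 1/4 I^A I^B, 1/4 I^A i, 1/4 I^B i.
Crossing each possibility with the mother I^A i and summing P(type AB): 1/4·0 + 1/4·1/4 + 1/4·0 + 1/4·1/4 = 1/8.
Similarly for Rh via the father's Rh distribution: P(Rh+) = 5/8.
Independent loci: 1/8 × 5/8 = 5/64.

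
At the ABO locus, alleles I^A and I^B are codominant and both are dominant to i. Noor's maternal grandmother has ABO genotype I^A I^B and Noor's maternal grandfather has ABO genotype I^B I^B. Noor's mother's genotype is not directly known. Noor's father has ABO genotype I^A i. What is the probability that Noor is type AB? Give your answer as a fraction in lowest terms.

3/8

Noor's mother's ABO genotype from I^A I^B × I^B I^B: 1/2 I^A I^B, 1/2 I^B I^B.
Crossing each possibility with the father I^A i and summing P(type AB): 1/2·1/4 + 1/2·1/2 = 3/8.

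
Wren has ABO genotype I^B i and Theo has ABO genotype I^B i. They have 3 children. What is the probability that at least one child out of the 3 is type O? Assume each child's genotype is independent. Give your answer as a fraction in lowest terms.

ABO cross I^B i × I^B i → 1/4 O, 3/4 B.
So P(type O) = 1/4 per child.
P(none) = (3/4)^3 = 27/64; P(at least one) = 1 − 27/64 = 37/64.

37/64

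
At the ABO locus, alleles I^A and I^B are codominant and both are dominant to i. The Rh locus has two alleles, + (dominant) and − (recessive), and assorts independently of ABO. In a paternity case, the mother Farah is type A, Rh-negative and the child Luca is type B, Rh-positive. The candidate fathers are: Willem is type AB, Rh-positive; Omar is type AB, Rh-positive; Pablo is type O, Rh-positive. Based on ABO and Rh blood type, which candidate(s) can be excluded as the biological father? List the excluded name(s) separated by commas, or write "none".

A candidate is excluded only if no genotype consistent with his phenotype could produce a type B, Rh-positive child with a type A, Rh-negative mother.
Pablo (type O, Rh+): no genotype consistent with that phenotype can produce a type-B Rh+ child with a type-A mother.

Pablo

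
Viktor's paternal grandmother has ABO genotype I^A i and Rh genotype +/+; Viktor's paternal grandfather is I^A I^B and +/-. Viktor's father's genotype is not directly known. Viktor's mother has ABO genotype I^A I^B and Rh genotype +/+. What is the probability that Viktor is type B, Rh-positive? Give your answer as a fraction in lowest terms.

Viktor's father's ABO genotype from I^A i × I^A I^B: 1/4 I^A I^A, 1/4 I^A I^B, 1/4 I^A i, 1/4 I^B i.
Crossing each possibility with the mother I^A I^B and summing P(type B): 1/4·0 + 1/4·1/4 + 1/4·1/4 + 1/4·1/2 = 1/4.
Similarly for Rh via the father's Rh distribution: P(Rh+) = 1.
Independent loci: 1/4 × 1 = 1/4.

1/4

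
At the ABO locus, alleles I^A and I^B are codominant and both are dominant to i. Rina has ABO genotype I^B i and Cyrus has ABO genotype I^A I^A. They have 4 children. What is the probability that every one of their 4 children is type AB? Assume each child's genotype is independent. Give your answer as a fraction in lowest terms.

1/16

ABO cross I^B i × I^A I^A → 1/2 A, 1/2 AB.
So P(type AB) = 1/2 per child.
All 4 independent: (1/2)^4 = 1/16.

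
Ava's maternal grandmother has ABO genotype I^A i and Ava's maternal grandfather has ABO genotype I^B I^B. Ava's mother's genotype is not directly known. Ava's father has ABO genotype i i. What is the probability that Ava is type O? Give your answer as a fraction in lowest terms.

1/4

Ava's mother's ABO genotype from I^A i × I^B I^B: 1/2 I^A I^B, 1/2 I^B i.
Crossing each possibility with the father i i and summing P(type O): 1/2·0 + 1/2·1/2 = 1/4.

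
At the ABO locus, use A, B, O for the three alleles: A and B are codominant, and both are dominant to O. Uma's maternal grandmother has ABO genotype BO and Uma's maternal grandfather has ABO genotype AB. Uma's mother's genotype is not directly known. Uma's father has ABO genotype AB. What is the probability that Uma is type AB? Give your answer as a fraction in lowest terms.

Uma's mother's ABO genotype from BO × AB: 1/4 AB, 1/4 AO, 1/4 BB, 1/4 BO.
Crossing each possibility with the father AB and summing P(type AB): 1/4·1/2 + 1/4·1/4 + 1/4·1/2 + 1/4·1/4 = 3/8.

3/8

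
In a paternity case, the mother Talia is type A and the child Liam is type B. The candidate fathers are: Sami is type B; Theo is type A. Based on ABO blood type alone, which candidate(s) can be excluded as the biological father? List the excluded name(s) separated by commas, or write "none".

Theo

A candidate is excluded only if no genotype consistent with his phenotype could produce a type B child with a type A mother.
Theo (type A): no genotype consistent with that phenotype can produce a type-B child with a type-A mother.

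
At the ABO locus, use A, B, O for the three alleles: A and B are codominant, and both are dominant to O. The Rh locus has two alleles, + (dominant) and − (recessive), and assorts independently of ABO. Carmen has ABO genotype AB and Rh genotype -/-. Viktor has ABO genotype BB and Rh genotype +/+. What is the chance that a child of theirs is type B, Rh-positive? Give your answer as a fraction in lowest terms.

1/2

ABO cross AB × BB → offspring phenotypes: 1/2 B, 1/2 AB.
Rh cross -/- × +/+ → 1 Rh+.
Independent loci: P(type B, Rh-positive) = 1/2 × 1 = 1/2.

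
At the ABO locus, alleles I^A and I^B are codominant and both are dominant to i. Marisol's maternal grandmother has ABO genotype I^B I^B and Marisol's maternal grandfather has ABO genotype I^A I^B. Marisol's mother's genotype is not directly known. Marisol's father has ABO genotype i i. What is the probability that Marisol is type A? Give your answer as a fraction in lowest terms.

1/4

Marisol's mother's ABO genotype from I^B I^B × I^A I^B: 1/2 I^A I^B, 1/2 I^B I^B.
Crossing each possibility with the father i i and summing P(type A): 1/2·1/2 + 1/2·0 = 1/4.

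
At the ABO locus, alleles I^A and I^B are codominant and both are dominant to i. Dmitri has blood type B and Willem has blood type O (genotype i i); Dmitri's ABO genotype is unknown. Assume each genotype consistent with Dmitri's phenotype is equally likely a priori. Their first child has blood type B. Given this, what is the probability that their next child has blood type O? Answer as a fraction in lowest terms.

Possible genotypes: Dmitri ∈ {I^B I^B, I^B i}; Willem ∈ {i i}.
Weight each parental genotype pair by prior × P(type-B child):
  I^B I^B × i i: posterior weight 2/3; P(next child type O) = 0.
  I^B i × i i: posterior weight 1/3; P(next child type O) = 1/2.
Weighted sum = 1/6.

1/6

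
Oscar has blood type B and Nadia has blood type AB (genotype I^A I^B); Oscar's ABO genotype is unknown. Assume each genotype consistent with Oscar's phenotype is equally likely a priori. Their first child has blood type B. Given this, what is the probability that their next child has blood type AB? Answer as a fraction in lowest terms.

Possible genotypes: Oscar ∈ {I^B I^B, I^B i}; Nadia ∈ {I^A I^B}.
Weight each parental genotype pair by prior × P(type-B child):
  I^B I^B × I^A I^B: posterior weight 1/2; P(next child type AB) = 1/2.
  I^B i × I^A I^B: posterior weight 1/2; P(next child type AB) = 1/4.
Weighted sum = 3/8.

3/8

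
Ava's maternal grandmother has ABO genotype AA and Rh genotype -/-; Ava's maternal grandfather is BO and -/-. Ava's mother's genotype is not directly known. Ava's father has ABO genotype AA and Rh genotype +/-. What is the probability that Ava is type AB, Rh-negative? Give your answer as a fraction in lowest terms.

1/8

Ava's mother's ABO genotype from AA × BO: 1/2 AB, 1/2 AO.
Crossing each possibility with the father AA and summing P(type AB): 1/2·1/2 + 1/2·0 = 1/4.
Similarly for Rh via the mother's Rh distribution: P(Rh-) = 1/2.
Independent loci: 1/4 × 1/2 = 1/8.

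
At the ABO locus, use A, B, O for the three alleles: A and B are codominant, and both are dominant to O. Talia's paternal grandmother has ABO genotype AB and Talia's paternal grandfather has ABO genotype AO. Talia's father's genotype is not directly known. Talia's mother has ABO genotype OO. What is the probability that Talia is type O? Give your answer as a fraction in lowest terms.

1/4

Talia's father's ABO genotype from AB × AO: 1/4 AA, 1/4 AB, 1/4 AO, 1/4 BO.
Crossing each possibility with the mother OO and summing P(type O): 1/4·0 + 1/4·0 + 1/4·1/2 + 1/4·1/2 = 1/4.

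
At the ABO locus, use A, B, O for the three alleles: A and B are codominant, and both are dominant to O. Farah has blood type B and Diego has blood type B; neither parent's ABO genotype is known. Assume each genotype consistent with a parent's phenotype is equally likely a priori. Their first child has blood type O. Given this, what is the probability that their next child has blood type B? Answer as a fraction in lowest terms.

3/4

Possible genotypes: Farah ∈ {BB, BO}; Diego ∈ {BB, BO}.
Weight each parental genotype pair by prior × P(type-O child):
  BO × BO: posterior weight 1; P(next child type B) = 3/4.
Weighted sum = 3/4.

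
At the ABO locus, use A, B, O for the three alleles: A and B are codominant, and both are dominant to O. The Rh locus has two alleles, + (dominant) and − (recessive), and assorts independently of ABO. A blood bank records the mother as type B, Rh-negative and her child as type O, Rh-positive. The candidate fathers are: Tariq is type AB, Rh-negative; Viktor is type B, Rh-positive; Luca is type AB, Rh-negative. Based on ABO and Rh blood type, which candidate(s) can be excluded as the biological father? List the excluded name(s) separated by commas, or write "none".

A candidate is excluded only if no genotype consistent with his phenotype could produce a type O, Rh-positive child with a type B, Rh-negative mother.
Tariq (type AB, Rh-): no genotype consistent with that phenotype can produce a type-O Rh+ child with a type-B mother.
Luca (type AB, Rh-): no genotype consistent with that phenotype can produce a type-O Rh+ child with a type-B mother.

Tariq, Luca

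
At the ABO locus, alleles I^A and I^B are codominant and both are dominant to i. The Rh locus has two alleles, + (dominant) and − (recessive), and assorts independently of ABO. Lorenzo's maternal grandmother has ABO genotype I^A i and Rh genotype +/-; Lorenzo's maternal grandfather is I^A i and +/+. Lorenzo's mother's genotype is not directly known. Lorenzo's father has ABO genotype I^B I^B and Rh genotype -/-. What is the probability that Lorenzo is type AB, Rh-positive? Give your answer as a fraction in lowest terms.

3/8

Lorenzo's mother's ABO genotype from I^A i × I^A i: 1/4 I^A I^A, 1/2 I^A i, 1/4 i i.
Crossing each possibility with the father I^B I^B and summing P(type AB): 1/4·1 + 1/2·1/2 + 1/4·0 = 1/2.
Similarly for Rh via the mother's Rh distribution: P(Rh+) = 3/4.
Independent loci: 1/2 × 3/4 = 3/8.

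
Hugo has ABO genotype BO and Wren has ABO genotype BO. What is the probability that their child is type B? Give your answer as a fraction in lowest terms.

3/4

ABO cross BO × BO → offspring phenotypes: 1/4 O, 3/4 B.
So P(type B) = 3/4.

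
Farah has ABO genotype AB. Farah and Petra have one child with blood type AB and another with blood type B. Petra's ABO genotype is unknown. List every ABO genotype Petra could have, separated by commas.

AB, AO, BB, BO

For each candidate genotype of Petra, check whether crossing it with AB can produce every observed child phenotype.
  AA → possible child types {A, AB} ✗
  AB → possible child types {A, B, AB} ✓
  AO → possible child types {A, B, AB} ✓
  BB → possible child types {B, AB} ✓
  BO → possible child types {A, B, AB} ✓
  OO → possible child types {A, B} ✗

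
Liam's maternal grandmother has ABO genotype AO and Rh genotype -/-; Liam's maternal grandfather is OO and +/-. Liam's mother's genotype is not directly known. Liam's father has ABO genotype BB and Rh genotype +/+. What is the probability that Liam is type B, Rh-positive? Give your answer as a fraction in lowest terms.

Liam's mother's ABO genotype from AO × OO: 1/2 AO, 1/2 OO.
Crossing each possibility with the father BB and summing P(type B): 1/2·1/2 + 1/2·1 = 3/4.
Similarly for Rh via the mother's Rh distribution: P(Rh+) = 1.
Independent loci: 3/4 × 1 = 3/4.

3/4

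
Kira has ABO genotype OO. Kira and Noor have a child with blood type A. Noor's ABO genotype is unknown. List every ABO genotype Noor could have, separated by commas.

For each candidate genotype of Noor, check whether crossing it with OO can produce every observed child phenotype.
  AA → possible child types {A} ✓
  AB → possible child types {A, B} ✓
  AO → possible child types {O, A} ✓
  BB → possible child types {B} ✗
  BO → possible child types {O, B} ✗
  OO → possible child types {O} ✗

AA, AB, AO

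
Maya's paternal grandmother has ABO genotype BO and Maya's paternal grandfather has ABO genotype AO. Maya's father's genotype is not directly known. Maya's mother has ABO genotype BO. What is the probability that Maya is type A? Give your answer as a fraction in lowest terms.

1/8

Maya's father's ABO genotype from BO × AO: 1/4 AB, 1/4 AO, 1/4 BO, 1/4 OO.
Crossing each possibility with the mother BO and summing P(type A): 1/4·1/4 + 1/4·1/4 + 1/4·0 + 1/4·0 = 1/8.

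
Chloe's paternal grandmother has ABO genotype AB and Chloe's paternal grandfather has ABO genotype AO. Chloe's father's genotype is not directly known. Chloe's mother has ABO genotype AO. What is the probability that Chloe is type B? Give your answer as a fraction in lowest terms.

Chloe's father's ABO genotype from AB × AO: 1/4 AA, 1/4 AB, 1/4 AO, 1/4 BO.
Crossing each possibility with the mother AO and summing P(type B): 1/4·0 + 1/4·1/4 + 1/4·0 + 1/4·1/4 = 1/8.

1/8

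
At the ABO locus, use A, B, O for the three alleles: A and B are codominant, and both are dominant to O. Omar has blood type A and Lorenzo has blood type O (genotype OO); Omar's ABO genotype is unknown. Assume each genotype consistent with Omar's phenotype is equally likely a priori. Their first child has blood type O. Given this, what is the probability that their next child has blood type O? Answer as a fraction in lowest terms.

1/2

Possible genotypes: Omar ∈ {AA, AO}; Lorenzo ∈ {OO}.
Weight each parental genotype pair by prior × P(type-O child):
  AO × OO: posterior weight 1; P(next child type O) = 1/2.
Weighted sum = 1/2.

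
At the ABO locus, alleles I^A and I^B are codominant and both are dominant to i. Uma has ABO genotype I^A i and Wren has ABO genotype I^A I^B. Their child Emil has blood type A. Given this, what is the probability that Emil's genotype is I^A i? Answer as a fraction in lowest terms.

Cross I^A i × I^A I^B → 1/4 I^A I^A, 1/4 I^A I^B, 1/4 I^A i, 1/4 I^B i.
Type-A genotypes among offspring: I^A I^A (1/4), I^A i (1/4); total 1/2.
P(I^A i | type A) = (1/4) / (1/2) = 1/2.

1/2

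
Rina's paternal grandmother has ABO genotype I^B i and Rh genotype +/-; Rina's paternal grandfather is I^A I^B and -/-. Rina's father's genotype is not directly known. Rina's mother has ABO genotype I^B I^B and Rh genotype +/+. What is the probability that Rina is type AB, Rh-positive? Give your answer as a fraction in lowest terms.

Rina's father's ABO genotype from I^B i × I^A I^B: 1/4 I^A I^B, 1/4 I^A i, 1/4 I^B I^B, 1/4 I^B i.
Crossing each possibility with the mother I^B I^B and summing P(type AB): 1/4·1/2 + 1/4·1/2 + 1/4·0 + 1/4·0 = 1/4.
Similarly for Rh via the father's Rh distribution: P(Rh+) = 1.
Independent loci: 1/4 × 1 = 1/4.

1/4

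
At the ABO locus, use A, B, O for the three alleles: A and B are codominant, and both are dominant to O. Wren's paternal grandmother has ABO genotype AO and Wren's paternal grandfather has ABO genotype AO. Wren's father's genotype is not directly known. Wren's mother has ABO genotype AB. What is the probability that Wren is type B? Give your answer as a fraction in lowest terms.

Wren's father's ABO genotype from AO × AO: 1/4 AA, 1/2 AO, 1/4 OO.
Crossing each possibility with the mother AB and summing P(type B): 1/4·0 + 1/2·1/4 + 1/4·1/2 = 1/4.

1/4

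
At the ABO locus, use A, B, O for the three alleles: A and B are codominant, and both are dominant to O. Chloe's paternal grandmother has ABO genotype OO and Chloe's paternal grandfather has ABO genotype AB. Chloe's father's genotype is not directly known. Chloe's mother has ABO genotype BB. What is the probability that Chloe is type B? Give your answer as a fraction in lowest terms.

3/4

Chloe's father's ABO genotype from OO × AB: 1/2 AO, 1/2 BO.
Crossing each possibility with the mother BB and summing P(type B): 1/2·1/2 + 1/2·1 = 3/4.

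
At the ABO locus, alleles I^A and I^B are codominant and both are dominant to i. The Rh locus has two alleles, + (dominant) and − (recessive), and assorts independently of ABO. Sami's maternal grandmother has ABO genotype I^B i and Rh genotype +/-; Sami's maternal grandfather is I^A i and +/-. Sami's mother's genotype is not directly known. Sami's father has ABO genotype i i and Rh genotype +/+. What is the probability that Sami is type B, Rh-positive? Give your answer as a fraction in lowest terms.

Sami's mother's ABO genotype from I^B i × I^A i: 1/4 I^A I^B, 1/4 I^A i, 1/4 I^B i, 1/4 i i.
Crossing each possibility with the father i i and summing P(type B): 1/4·1/2 + 1/4·0 + 1/4·1/2 + 1/4·0 = 1/4.
Similarly for Rh via the mother's Rh distribution: P(Rh+) = 1.
Independent loci: 1/4 × 1 = 1/4.

1/4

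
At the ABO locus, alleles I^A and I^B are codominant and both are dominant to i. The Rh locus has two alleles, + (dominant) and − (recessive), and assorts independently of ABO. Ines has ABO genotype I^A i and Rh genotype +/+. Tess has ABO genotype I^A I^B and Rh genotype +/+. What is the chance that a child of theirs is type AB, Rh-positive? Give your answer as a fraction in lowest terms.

ABO cross I^A i × I^A I^B → offspring phenotypes: 1/2 A, 1/4 B, 1/4 AB.
Rh cross +/+ × +/+ → 1 Rh+.
Independent loci: P(type AB, Rh-positive) = 1/4 × 1 = 1/4.

1/4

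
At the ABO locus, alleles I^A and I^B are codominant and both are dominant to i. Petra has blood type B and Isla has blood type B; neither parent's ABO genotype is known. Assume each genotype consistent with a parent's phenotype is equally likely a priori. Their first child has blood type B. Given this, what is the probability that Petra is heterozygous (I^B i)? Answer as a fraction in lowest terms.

7/15

Possible genotypes: Petra ∈ {I^B I^B, I^B i}; Isla ∈ {I^B I^B, I^B i}.
Weight each parental genotype pair by prior × P(type-B child):
  I^B I^B × I^B I^B: posterior weight 4/15.
  I^B I^B × I^B i: posterior weight 4/15.
  I^B i × I^B I^B: posterior weight 4/15.
  I^B i × I^B i: posterior weight 1/5.
Sum the posterior weight over pairs where Petra is I^B i: 7/15.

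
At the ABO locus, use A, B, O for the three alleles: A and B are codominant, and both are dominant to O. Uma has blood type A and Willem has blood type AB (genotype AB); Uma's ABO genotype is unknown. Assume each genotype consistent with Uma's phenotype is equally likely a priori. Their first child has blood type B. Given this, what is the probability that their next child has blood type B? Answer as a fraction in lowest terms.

1/4

Possible genotypes: Uma ∈ {AA, AO}; Willem ∈ {AB}.
Weight each parental genotype pair by prior × P(type-B child):
  AO × AB: posterior weight 1; P(next child type B) = 1/4.
Weighted sum = 1/4.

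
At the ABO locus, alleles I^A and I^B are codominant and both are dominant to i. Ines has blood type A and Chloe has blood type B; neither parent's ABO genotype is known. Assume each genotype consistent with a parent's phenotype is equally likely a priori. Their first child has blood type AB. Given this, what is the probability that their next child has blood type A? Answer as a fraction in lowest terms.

5/36

Possible genotypes: Ines ∈ {I^A I^A, I^A i}; Chloe ∈ {I^B I^B, I^B i}.
Weight each parental genotype pair by prior × P(type-AB child):
  I^A I^A × I^B I^B: posterior weight 4/9; P(next child type A) = 0.
  I^A I^A × I^B i: posterior weight 2/9; P(next child type A) = 1/2.
  I^A i × I^B I^B: posterior weight 2/9; P(next child type A) = 0.
  I^A i × I^B i: posterior weight 1/9; P(next child type A) = 1/4.
Weighted sum = 5/36.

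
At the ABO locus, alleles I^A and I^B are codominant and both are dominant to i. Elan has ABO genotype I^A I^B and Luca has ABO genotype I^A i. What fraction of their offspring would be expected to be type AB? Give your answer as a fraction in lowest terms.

ABO cross I^A I^B × I^A i → offspring phenotypes: 1/2 A, 1/4 B, 1/4 AB.
So P(type AB) = 1/4.

1/4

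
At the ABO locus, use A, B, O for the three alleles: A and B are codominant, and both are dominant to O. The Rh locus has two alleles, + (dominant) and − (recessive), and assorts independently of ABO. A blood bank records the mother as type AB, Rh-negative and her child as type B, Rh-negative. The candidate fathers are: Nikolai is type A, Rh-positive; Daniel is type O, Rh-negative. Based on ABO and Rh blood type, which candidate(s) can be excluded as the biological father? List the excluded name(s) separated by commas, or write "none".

A candidate is excluded only if no genotype consistent with his phenotype could produce a type B, Rh-negative child with a type AB, Rh-negative mother.
Every candidate has at least one consistent genotype combination, so none can be excluded.

none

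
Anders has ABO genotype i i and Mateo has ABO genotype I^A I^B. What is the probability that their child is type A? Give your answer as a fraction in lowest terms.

1/2

ABO cross i i × I^A I^B → offspring phenotypes: 1/2 A, 1/2 B.
So P(type A) = 1/2.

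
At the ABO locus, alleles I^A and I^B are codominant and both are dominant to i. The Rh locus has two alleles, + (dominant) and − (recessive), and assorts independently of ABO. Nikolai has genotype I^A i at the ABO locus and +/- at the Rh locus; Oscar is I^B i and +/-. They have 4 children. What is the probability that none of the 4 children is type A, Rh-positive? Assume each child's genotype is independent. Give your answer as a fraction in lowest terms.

28561/65536

ABO cross I^A i × I^B i → 1/4 O, 1/4 A, 1/4 B, 1/4 AB.
Rh cross +/- × +/- → 3/4 Rh+, 1/4 Rh-; so P(type A, Rh-positive) = 1/4 × 3/4 = 3/16 per child.
P(not type A, Rh-positive) = 13/16 for one child; (13/16)^4 = 28561/65536.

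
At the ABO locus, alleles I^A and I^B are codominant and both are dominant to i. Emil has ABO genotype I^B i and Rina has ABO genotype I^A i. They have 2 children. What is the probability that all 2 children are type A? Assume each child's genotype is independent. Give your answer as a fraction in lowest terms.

1/16

ABO cross I^B i × I^A i → 1/4 O, 1/4 A, 1/4 B, 1/4 AB.
So P(type A) = 1/4 per child.
All 2 independent: (1/4)^2 = 1/16.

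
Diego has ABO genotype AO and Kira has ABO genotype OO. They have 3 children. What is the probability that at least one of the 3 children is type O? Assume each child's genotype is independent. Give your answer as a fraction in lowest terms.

ABO cross AO × OO → 1/2 O, 1/2 A.
So P(type O) = 1/2 per child.
P(none) = (1/2)^3 = 1/8; P(at least one) = 1 − 1/8 = 7/8.

7/8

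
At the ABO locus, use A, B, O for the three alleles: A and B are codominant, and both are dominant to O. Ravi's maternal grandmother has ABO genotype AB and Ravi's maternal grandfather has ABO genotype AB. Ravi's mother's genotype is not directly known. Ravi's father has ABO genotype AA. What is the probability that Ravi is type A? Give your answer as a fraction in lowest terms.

Ravi's mother's ABO genotype from AB × AB: 1/4 AA, 1/2 AB, 1/4 BB.
Crossing each possibility with the father AA and summing P(type A): 1/4·1 + 1/2·1/2 + 1/4·0 = 1/2.

1/2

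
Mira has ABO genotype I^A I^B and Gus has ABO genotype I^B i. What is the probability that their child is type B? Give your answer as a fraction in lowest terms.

ABO cross I^A I^B × I^B i → offspring phenotypes: 1/4 A, 1/2 B, 1/4 AB.
So P(type B) = 1/2.

1/2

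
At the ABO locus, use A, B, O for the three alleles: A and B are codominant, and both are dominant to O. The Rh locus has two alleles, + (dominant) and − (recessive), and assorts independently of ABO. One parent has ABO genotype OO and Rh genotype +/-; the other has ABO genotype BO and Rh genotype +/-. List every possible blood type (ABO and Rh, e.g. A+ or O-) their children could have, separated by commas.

Gametes from OO × BO give offspring ABO genotypes BO, OO, i.e. phenotypes O, B.
Rh cross +/- × +/- → phenotypes Rh+, Rh-.
Combining independently: O+, O-, B+, B-.

O+, O-, B+, B-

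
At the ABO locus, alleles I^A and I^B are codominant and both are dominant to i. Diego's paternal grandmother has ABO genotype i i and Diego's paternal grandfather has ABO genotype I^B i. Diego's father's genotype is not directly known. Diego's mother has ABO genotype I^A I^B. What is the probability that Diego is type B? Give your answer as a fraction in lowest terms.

1/2

Diego's father's ABO genotype from i i × I^B i: 1/2 I^B i, 1/2 i i.
Crossing each possibility with the mother I^A I^B and summing P(type B): 1/2·1/2 + 1/2·1/2 = 1/2.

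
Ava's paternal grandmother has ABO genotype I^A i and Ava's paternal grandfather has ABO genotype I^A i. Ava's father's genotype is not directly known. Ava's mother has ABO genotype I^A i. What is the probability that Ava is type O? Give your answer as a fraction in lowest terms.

Ava's father's ABO genotype from I^A i × I^A i: 1/4 I^A I^A, 1/2 I^A i, 1/4 i i.
Crossing each possibility with the mother I^A i and summing P(type O): 1/4·0 + 1/2·1/4 + 1/4·1/2 = 1/4.

1/4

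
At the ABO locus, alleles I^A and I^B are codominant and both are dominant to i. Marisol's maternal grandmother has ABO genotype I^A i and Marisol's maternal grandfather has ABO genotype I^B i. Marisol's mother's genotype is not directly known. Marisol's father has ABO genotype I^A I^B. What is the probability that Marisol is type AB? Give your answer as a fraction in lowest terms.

Marisol's mother's ABO genotype from I^A i × I^B i: 1/4 I^A I^B, 1/4 I^A i, 1/4 I^B i, 1/4 i i.
Crossing each possibility with the father I^A I^B and summing P(type AB): 1/4·1/2 + 1/4·1/4 + 1/4·1/4 + 1/4·0 = 1/4.

1/4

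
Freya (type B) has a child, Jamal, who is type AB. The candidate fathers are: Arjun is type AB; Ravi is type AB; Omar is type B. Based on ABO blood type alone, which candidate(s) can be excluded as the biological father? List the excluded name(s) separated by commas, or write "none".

Omar

A candidate is excluded only if no genotype consistent with his phenotype could produce a type AB child with a type B mother.
Omar (type B): no genotype consistent with that phenotype can produce a type-AB child with a type-B mother.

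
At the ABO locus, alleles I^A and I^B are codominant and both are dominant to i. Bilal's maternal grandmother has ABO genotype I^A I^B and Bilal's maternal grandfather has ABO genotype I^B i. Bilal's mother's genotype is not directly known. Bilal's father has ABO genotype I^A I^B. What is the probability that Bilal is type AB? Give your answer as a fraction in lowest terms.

Bilal's mother's ABO genotype from I^A I^B × I^B i: 1/4 I^A I^B, 1/4 I^A i, 1/4 I^B I^B, 1/4 I^B i.
Crossing each possibility with the father I^A I^B and summing P(type AB): 1/4·1/2 + 1/4·1/4 + 1/4·1/2 + 1/4·1/4 = 3/8.

3/8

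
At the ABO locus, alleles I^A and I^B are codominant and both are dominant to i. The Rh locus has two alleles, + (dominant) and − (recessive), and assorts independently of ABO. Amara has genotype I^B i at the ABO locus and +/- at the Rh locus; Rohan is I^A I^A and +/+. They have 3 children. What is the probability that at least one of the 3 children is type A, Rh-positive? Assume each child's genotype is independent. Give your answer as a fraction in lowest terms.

ABO cross I^B i × I^A I^A → 1/2 A, 1/2 AB.
Rh cross +/- × +/+ → 1 Rh+; so P(type A, Rh-positive) = 1/2 × 1 = 1/2 per child.
P(none) = (1/2)^3 = 1/8; P(at least one) = 1 − 1/8 = 7/8.

7/8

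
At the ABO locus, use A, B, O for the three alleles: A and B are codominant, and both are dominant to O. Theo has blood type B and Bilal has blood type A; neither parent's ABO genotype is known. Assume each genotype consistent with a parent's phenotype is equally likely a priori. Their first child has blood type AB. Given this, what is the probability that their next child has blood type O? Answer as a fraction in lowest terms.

1/36

Possible genotypes: Theo ∈ {BB, BO}; Bilal ∈ {AA, AO}.
Weight each parental genotype pair by prior × P(type-AB child):
  BB × AA: posterior weight 4/9; P(next child type O) = 0.
  BB × AO: posterior weight 2/9; P(next child type O) = 0.
  BO × AA: posterior weight 2/9; P(next child type O) = 0.
  BO × AO: posterior weight 1/9; P(next child type O) = 1/4.
Weighted sum = 1/36.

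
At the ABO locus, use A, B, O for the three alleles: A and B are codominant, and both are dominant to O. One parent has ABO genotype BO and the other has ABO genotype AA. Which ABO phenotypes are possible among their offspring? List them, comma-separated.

Gametes from BO × AA give offspring ABO genotypes AB, AO, i.e. phenotypes A, AB.

A, AB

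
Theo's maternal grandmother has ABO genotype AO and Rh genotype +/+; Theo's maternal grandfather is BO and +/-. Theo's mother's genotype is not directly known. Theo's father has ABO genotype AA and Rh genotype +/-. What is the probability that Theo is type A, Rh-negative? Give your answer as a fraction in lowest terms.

3/32

Theo's mother's ABO genotype from AO × BO: 1/4 AB, 1/4 AO, 1/4 BO, 1/4 OO.
Crossing each possibility with the father AA and summing P(type A): 1/4·1/2 + 1/4·1 + 1/4·1/2 + 1/4·1 = 3/4.
Similarly for Rh via the mother's Rh distribution: P(Rh-) = 1/8.
Independent loci: 3/4 × 1/8 = 3/32.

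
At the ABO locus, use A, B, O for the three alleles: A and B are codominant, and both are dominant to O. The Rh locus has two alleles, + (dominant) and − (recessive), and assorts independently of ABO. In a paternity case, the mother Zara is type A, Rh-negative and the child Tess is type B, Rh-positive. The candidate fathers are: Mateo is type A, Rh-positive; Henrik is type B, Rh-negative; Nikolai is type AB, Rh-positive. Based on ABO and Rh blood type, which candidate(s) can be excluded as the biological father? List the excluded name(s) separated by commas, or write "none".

Mateo, Henrik

A candidate is excluded only if no genotype consistent with his phenotype could produce a type B, Rh-positive child with a type A, Rh-negative mother.
Mateo (type A, Rh+): no genotype consistent with that phenotype can produce a type-B Rh+ child with a type-A mother.
Henrik (type B, Rh-): no genotype consistent with that phenotype can produce a type-B Rh+ child with a type-A mother.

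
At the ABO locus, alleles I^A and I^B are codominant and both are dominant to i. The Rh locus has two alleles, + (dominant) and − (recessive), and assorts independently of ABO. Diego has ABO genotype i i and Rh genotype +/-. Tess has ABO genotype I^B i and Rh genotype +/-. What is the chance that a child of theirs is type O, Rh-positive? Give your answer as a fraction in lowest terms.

3/8

ABO cross i i × I^B i → offspring phenotypes: 1/2 O, 1/2 B.
Rh cross +/- × +/- → 3/4 Rh+, 1/4 Rh-.
Independent loci: P(type O, Rh-positive) = 1/2 × 3/4 = 3/8.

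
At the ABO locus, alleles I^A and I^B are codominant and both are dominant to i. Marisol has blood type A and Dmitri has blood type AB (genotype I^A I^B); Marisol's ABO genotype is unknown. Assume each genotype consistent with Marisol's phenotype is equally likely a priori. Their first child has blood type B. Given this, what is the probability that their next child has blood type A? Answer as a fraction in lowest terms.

1/2

Possible genotypes: Marisol ∈ {I^A I^A, I^A i}; Dmitri ∈ {I^A I^B}.
Weight each parental genotype pair by prior × P(type-B child):
  I^A i × I^A I^B: posterior weight 1; P(next child type A) = 1/2.
Weighted sum = 1/2.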